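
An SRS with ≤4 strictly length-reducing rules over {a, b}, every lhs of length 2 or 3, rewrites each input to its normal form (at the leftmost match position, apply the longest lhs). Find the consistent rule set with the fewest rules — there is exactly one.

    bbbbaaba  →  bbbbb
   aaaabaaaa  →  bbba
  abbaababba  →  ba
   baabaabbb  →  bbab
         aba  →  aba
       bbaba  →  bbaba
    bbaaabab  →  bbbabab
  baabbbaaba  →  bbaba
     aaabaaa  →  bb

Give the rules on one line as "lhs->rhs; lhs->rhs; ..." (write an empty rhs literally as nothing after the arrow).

aa->b; aab->a; abb->a

  | bbbbaaba => bbbbaa => bbbbb
  | aaaabaaaa => baabaaaa => baaaaa => bbaaa => bbba
  | abbaababba => aaababba => bababba => babaa => babb => ba
  | baabaabbb => baaabbb => bbabbb => bbab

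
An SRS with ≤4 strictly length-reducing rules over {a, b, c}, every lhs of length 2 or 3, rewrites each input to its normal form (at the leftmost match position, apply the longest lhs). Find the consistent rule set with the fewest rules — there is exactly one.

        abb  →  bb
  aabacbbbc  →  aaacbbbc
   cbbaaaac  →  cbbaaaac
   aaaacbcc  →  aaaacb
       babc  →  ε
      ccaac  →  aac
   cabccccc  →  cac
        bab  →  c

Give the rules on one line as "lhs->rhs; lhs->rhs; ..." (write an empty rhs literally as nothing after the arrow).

ab->a; abb->bb; bab->c; cc->

  | abb => bb
  | aabacbbbc => aaacbbbc
  | cbbaaaac
  | aaaacbcc => aaaacb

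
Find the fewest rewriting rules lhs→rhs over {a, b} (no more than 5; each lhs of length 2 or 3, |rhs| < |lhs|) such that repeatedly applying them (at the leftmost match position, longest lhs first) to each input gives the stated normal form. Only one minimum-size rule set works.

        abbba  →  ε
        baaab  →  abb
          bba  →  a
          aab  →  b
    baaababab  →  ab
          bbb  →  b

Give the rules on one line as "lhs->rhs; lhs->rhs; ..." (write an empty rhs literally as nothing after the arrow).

aa->; aaa->ab; ba->a; bbb->b

  | abbba => aba => aa => ε
  | baaab => aaab => abb
  | bba => ba => a
  | aab => b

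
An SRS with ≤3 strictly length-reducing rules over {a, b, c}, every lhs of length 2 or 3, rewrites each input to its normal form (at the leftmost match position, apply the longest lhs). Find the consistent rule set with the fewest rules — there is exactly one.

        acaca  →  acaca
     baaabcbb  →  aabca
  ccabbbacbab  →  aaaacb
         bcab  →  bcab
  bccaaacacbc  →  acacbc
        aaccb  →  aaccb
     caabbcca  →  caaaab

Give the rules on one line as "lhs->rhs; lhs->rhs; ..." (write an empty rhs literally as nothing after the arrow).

  | acaca
  | baaabcbb => aabcbb => aabca
  | ccabbbacbab => abbbbacbab => aabbacbab => aaaacbab => aaaacb
  | bcab

ba->; bb->a; cca->ab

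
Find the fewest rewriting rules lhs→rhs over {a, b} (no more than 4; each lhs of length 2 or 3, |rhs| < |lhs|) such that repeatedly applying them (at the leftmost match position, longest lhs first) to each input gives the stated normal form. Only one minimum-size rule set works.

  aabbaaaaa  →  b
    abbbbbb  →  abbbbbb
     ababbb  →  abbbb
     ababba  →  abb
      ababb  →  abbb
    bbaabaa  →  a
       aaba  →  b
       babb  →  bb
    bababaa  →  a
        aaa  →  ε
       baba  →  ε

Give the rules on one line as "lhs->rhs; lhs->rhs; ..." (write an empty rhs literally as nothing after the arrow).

  | aabbaaaaa => bbbaaaaa => bbaaaa => baaa => aa => b
  | abbbbbb
  | ababbb => abbbb
  | ababba => abbba => abb

aa->b; aba->ab; ba->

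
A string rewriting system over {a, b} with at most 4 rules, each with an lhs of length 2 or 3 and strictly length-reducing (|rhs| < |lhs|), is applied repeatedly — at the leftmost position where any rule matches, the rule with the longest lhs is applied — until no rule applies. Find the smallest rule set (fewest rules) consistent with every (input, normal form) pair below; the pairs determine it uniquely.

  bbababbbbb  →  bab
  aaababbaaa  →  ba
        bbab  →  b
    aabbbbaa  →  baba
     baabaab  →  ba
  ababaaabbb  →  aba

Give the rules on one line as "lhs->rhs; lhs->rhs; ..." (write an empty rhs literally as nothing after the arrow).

aa->a; aab->ba; bb->; bba->

  | bbababbbbb => babbbbb => babbb => bab
  | aaababbaaa => aababbaaa => baabbaaa => bbabaaa => baaa => baa => ba
  | bbab => b
  | aabbbbaa => babbbaa => babaa => baba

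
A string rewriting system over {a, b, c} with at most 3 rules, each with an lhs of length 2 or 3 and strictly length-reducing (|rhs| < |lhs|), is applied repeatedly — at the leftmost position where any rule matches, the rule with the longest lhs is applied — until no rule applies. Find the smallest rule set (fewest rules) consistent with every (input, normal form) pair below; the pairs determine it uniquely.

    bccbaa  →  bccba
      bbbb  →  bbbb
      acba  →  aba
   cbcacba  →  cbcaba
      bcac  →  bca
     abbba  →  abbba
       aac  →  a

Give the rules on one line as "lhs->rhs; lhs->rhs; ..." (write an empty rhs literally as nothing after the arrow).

  | bccbaa => bccba
  | bbbb
  | acba => aba
  | cbcacba => cbcaba

aa->a; ac->a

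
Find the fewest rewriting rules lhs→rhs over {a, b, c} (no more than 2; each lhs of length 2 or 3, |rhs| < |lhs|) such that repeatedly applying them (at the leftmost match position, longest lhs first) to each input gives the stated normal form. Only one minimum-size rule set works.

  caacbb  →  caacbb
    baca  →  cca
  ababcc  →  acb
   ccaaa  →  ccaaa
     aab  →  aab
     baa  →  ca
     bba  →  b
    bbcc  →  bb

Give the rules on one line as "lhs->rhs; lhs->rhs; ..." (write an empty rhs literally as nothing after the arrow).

  | caacbb
  | baca => cca
  | ababcc => acbcc => acbc => acb
  | ccaaa

ba->c; bc->b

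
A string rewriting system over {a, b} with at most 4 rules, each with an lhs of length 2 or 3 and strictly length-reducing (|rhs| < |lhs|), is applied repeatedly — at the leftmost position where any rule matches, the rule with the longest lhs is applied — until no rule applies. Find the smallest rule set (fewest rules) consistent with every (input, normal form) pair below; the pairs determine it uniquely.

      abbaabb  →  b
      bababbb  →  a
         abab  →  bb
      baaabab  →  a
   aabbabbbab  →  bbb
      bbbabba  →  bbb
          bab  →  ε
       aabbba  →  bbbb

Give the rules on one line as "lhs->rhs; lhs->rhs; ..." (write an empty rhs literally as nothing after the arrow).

  | abbaabb => abaabb => aaabb => babb => b
  | bababbb => abbb => abb => ab => a
  | abab => aab => bb
  | baaabab => baabab => babab => ab => a

aa->b; ab->a; ba->b; bab->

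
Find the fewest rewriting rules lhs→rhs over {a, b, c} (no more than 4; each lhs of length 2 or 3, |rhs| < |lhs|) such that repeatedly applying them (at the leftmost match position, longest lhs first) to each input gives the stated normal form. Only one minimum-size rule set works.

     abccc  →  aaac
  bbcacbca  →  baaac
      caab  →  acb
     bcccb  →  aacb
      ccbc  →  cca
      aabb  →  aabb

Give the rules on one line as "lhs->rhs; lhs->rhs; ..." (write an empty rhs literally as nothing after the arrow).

bc->a; bcc->aa; caa->ac

  | abccc => aaac
  | bbcacbca => baacbca => baacaa => baaac
  | caab => acb
  | bcccb => aacb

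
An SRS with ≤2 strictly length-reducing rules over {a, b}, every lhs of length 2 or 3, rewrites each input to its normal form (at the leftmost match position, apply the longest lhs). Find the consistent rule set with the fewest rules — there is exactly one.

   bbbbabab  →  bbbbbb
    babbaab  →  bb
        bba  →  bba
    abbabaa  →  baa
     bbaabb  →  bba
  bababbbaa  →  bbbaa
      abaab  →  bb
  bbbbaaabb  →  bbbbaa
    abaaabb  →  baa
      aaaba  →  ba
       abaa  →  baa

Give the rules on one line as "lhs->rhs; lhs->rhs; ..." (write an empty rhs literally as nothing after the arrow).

  | bbbbabab => bbbbbab => bbbbbb
  | babbaab => baab => bab => bb
  | bba
  | abbabaa => abaa => baa

ab->b; abb->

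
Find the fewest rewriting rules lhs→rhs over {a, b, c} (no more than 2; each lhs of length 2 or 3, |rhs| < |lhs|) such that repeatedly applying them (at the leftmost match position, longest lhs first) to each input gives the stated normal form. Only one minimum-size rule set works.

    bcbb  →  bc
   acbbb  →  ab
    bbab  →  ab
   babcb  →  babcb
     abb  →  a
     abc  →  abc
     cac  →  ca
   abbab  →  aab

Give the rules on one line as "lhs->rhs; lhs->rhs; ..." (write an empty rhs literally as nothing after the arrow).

  | bcbb => bc
  | acbbb => abbb => ab
  | bbab => ab
  | babcb

ac->a; bb->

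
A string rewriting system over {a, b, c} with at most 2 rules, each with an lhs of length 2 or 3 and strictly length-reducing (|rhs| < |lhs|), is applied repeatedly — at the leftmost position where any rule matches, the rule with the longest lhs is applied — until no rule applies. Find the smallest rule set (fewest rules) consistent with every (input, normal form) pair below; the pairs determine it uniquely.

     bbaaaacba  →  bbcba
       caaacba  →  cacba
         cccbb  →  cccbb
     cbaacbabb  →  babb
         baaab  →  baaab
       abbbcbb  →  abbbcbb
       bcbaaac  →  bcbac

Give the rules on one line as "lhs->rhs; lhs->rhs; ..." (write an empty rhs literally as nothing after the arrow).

aac->c; cbc->

  | bbaaaacba => bbaacba => bbcba
  | caaacba => cacba
  | cccbb
  | cbaacbabb => cbcbabb => babb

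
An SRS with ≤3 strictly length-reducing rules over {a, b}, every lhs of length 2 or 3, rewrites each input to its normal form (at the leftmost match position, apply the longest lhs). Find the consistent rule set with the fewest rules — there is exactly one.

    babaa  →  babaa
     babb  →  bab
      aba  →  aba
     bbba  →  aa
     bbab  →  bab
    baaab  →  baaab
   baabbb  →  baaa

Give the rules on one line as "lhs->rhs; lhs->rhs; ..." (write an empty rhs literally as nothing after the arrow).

bb->b; bbb->a

  | babaa
  | babb => bab
  | aba
  | bbba => aa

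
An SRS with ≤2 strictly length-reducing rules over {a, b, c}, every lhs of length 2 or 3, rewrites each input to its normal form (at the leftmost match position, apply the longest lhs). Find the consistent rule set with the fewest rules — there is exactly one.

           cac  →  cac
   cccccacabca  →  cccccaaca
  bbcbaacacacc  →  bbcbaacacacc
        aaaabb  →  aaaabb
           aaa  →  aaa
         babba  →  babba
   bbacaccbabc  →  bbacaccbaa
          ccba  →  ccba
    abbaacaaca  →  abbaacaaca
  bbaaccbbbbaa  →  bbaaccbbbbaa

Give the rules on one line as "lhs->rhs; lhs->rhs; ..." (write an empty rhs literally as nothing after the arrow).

abc->aa; cab->a

  | cac
  | cccccacabca => cccccaaca
  | bbcbaacacacc
  | aaaabb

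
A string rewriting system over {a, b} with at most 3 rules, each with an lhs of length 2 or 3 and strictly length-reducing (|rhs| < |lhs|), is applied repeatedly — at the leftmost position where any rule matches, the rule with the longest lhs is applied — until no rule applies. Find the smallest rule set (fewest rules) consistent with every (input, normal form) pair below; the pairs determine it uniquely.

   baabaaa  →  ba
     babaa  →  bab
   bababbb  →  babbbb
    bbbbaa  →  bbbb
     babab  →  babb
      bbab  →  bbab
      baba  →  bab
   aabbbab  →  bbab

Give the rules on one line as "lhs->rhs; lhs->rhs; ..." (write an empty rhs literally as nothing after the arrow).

  | baabaaa => baaa => ba
  | babaa => baba => bab
  | bababbb => babbbb
  | bbbbaa => bbbb

aa->; aab->; aba->ab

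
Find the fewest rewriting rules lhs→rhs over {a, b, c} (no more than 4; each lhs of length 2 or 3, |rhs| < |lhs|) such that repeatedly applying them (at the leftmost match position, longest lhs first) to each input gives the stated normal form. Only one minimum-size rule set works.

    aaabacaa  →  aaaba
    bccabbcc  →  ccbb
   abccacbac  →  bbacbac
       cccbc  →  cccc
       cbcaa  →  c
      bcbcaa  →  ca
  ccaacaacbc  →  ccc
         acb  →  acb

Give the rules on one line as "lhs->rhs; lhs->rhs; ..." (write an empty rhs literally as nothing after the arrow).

  | aaabacaa => aaaba
  | bccabbcc => ccabbcc => ccabcc => ccacc => ccbb
  | abccacbac => accacbac => bbacbac
  | cccbc => cccc

acc->bb; bc->c; bcb->ca; caa->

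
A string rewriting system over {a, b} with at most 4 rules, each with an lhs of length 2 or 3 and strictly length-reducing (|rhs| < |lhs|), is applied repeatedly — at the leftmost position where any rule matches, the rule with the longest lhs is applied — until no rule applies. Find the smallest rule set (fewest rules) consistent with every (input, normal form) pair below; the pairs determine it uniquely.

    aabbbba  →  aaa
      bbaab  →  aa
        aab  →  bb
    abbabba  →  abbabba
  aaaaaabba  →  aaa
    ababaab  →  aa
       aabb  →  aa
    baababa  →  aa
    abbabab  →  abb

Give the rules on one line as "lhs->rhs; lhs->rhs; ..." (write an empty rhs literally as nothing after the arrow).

  | aabbbba => bbbbba => aabba => bbba => aaa
  | bbaab => bbb => aa
  | aab => bb
  | abbabba

aab->bb; aba->b; baa->b; bbb->aa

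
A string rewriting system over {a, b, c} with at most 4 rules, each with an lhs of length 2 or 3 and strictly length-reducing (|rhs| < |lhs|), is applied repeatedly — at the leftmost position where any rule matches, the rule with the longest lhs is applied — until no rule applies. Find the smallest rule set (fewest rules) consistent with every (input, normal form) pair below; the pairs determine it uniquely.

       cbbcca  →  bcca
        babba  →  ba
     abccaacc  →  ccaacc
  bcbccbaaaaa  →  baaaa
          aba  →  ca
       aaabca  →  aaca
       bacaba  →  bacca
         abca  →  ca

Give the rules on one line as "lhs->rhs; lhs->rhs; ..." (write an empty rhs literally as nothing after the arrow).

ab->c; abc->c; bca->b; cb->

  | cbbcca => bcca
  | babba => bcba => ba
  | abccaacc => ccaacc
  | bcbccbaaaaa => bccbaaaaa => bcaaaaa => baaaa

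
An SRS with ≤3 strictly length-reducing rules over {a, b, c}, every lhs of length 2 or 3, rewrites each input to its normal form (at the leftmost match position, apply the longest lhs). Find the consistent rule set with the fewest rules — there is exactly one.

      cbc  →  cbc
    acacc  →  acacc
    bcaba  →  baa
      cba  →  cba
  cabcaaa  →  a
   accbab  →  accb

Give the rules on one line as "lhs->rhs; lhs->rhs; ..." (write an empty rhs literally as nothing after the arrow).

ab->; caa->b; cab->a

  | cbc
  | acacc
  | bcaba => baa
  | cba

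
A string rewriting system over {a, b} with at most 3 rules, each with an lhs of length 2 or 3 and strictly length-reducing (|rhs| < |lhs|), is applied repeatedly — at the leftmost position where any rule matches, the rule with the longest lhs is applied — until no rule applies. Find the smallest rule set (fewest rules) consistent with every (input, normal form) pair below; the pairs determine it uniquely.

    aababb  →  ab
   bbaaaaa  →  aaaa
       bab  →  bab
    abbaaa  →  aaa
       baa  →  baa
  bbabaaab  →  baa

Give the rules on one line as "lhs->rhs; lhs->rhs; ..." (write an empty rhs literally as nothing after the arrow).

aab->a; bba->

  | aababb => aabb => ab
  | bbaaaaa => aaaa
  | bab
  | abbaaa => aaa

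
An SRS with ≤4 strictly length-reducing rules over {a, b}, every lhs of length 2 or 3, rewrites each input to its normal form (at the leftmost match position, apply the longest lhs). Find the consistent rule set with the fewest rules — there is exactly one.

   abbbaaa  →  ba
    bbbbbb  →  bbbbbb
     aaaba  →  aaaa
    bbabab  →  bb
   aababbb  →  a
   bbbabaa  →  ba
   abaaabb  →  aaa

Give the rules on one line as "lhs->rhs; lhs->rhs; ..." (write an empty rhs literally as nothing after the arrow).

ab->a; abb->b; baa->b; bba->ba

  | abbbaaa => bbaaa => baaa => ba
  | bbbbbb
  | aaaba => aaaa
  | bbabab => babab => baab => bb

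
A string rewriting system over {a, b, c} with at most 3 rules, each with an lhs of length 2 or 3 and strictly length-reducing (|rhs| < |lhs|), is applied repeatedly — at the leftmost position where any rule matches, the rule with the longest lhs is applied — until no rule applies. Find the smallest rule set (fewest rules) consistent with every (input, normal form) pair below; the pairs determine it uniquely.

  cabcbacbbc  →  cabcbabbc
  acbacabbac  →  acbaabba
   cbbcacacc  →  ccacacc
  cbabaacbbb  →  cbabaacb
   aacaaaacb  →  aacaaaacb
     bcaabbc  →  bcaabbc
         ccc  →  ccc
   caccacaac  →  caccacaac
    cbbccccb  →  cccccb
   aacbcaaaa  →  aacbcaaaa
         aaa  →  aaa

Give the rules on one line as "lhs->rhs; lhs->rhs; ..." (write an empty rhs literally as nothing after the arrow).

bac->ba; cbb->c

  | cabcbacbbc => cabcbabbc
  | acbacabbac => acbaabbac => acbaabba
  | cbbcacacc => ccacacc
  | cbabaacbbb => cbabaacb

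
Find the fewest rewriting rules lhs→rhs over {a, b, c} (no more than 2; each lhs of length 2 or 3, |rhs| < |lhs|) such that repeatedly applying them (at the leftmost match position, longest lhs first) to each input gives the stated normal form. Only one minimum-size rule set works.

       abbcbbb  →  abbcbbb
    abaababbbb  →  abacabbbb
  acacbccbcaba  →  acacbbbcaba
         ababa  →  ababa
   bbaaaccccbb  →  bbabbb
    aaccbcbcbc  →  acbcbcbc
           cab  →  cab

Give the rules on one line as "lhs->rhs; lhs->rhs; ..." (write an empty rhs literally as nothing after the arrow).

  | abbcbbb
  | abaababbbb => abacabbbb
  | acacbccbcaba => acacbbbcaba
  | ababa

aab->ac; cc->b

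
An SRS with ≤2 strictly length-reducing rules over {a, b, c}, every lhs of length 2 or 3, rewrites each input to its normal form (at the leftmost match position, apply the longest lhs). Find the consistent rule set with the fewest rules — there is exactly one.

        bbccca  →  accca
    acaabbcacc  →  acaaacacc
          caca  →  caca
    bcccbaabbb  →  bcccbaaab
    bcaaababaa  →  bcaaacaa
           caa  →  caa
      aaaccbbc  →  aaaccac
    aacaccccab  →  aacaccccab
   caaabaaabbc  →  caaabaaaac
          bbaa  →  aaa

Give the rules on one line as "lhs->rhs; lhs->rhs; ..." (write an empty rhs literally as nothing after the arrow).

  | bbccca => accca
  | acaabbcacc => acaaacacc
  | caca
  | bcccbaabbb => bcccbaaab

bab->c; bb->a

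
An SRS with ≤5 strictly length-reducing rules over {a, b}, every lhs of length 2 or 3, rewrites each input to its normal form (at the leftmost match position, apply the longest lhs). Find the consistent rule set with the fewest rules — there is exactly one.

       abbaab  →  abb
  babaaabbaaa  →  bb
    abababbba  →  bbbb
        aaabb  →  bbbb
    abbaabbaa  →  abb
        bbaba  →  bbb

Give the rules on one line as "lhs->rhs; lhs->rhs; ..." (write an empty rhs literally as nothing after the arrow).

aaa->bb; aba->; ba->b; baa->

  | abbaab => abb
  | babaaabbaaa => bbaaabbaaa => babbaaa => bbbaaa => bba => bb
  | abababbba => babbba => bbbba => bbbb
  | aaabb => bbbb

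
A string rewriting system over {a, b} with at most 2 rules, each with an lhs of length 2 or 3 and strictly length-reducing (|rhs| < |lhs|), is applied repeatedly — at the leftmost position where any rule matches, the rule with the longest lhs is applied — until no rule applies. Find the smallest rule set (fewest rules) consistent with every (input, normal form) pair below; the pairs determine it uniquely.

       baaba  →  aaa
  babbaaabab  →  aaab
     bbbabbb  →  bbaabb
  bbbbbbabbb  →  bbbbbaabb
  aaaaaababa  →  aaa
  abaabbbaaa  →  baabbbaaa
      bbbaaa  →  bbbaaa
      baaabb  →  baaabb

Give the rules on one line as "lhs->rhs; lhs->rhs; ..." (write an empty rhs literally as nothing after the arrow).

  | baaba => baba => aaa
  | babbaaabab => aabaaabab => abaaabab => baaabab => baabab => babab => aaab
  | bbbabbb => bbaabb
  | bbbbbbabbb => bbbbbaabb

aba->ba; bab->aa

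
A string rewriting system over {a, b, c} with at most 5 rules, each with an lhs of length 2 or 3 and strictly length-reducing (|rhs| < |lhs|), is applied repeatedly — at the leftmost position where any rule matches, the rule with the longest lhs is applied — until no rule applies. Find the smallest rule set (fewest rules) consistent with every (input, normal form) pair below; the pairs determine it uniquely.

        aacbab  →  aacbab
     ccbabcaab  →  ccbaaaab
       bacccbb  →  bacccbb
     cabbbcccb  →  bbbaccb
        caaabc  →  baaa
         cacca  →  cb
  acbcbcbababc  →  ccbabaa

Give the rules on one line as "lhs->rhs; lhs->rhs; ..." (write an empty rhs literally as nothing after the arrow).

abb->c; bc->a; ca->b; cac->c

  | aacbab
  | ccbabcaab => ccbaaaab
  | bacccbb
  | cabbbcccb => bbbbcccb => bbbaccb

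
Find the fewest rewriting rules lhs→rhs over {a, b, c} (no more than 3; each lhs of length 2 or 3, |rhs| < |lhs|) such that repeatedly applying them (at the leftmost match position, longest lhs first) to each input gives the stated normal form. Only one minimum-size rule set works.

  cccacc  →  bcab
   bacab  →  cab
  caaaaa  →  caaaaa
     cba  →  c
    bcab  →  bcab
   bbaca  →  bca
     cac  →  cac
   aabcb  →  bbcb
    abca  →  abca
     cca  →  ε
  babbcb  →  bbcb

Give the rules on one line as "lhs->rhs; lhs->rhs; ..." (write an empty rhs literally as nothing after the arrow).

  | cccacc => bcacc => bcab
  | bacab => cab
  | caaaaa
  | cba => c

aab->bb; ba->; cc->b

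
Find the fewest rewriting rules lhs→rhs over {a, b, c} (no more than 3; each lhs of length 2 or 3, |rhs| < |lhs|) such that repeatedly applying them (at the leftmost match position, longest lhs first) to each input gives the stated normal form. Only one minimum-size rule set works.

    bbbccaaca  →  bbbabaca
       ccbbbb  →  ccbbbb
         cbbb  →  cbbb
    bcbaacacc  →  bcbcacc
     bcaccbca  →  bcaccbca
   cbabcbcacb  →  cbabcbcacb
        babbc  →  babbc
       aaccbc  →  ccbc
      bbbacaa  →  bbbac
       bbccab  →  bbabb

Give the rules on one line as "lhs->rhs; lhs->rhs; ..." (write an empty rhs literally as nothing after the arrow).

aa->; cca->ab

  | bbbccaaca => bbbabaca
  | ccbbbb
  | cbbb
  | bcbaacacc => bcbcacc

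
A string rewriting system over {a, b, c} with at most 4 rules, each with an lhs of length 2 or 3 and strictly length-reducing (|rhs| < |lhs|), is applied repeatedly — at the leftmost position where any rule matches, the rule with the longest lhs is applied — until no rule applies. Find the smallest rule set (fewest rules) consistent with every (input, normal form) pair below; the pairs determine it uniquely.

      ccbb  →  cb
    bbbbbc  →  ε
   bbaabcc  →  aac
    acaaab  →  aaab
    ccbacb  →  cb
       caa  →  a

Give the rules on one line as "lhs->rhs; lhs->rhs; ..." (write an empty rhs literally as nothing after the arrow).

  | ccbb => cb
  | bbbbbc => bbbc => bc => ε
  | bbaabcc => aabcc => aac
  | acaaab => aaab

bb->; bc->; ca->; ccb->c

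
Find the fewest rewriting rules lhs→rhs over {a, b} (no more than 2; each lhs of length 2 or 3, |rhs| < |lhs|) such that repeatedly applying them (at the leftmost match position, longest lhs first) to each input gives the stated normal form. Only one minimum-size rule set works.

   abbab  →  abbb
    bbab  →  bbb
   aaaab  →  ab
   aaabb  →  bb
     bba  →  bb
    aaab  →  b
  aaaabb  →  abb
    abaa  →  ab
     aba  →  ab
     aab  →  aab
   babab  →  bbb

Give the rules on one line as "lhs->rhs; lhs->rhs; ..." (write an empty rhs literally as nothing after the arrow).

aaa->; ba->b

  | abbab => abbb
  | bbab => bbb
  | aaaab => ab
  | aaabb => bb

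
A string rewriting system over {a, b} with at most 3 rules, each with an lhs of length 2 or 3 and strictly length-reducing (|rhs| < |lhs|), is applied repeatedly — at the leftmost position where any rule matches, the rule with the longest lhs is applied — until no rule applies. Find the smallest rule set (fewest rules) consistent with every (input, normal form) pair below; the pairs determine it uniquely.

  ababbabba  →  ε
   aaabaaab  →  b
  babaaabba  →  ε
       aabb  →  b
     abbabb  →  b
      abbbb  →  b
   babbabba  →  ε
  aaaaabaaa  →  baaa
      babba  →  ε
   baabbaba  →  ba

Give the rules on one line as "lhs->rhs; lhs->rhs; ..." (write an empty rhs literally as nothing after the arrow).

ab->b; bb->b; bba->

  | ababbabba => babbabba => bbbabba => bbabba => bba => ε
  | aaabaaab => aabaaab => abaaab => baaab => baab => bab => bb => b
  | babaaabba => bbaaabba => aabba => abba => bba => ε
  | aabb => abb => bb => b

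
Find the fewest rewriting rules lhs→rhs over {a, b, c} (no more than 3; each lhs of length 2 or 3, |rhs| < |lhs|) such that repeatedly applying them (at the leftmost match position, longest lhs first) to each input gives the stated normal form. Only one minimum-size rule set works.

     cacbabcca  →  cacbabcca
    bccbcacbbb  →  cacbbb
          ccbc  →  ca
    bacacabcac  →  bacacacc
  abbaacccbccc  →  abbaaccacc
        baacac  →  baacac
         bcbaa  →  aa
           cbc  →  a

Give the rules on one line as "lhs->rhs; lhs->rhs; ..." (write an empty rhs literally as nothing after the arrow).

  | cacbabcca
  | bccbcacbbb => bcaacbbb => cacbbb
  | ccbc => ca
  | bacacabcac => bacacacc

bca->c; bcb->; cbc->a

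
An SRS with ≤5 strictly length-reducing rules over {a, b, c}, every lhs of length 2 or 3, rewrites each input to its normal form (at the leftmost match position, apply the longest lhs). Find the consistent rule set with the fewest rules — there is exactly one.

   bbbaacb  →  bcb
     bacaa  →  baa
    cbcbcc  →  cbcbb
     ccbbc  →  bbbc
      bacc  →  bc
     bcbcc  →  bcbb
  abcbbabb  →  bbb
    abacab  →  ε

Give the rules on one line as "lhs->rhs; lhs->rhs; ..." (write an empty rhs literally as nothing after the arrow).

  | bbbaacb => bcacb => bcb
  | bacaa => baa
  | cbcbcc => cbcbb
  | ccbbc => bbbc

ab->; ac->; bba->c; cc->b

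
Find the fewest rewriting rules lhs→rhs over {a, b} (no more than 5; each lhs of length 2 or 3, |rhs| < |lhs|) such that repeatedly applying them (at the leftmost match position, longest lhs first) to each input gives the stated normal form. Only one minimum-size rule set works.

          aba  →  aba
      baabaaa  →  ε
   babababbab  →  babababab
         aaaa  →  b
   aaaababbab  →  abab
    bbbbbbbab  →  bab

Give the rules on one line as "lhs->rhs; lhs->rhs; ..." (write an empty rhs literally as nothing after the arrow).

  | aba
  | baabaaa => bbbaaa => baaa => baa => bb => ε
  | babababbab => babababab
  | aaaa => aaa => aa => b

aa->b; aaa->aa; abb->ab; bb->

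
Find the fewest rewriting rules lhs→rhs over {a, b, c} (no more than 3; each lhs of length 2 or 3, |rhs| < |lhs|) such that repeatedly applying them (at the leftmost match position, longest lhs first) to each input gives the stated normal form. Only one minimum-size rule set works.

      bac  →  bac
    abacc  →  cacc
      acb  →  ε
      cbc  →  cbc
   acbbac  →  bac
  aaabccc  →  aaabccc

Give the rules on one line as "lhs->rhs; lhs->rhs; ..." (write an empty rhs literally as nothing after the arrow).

aba->ca; acb->

  | bac
  | abacc => cacc
  | acb => ε
  | cbc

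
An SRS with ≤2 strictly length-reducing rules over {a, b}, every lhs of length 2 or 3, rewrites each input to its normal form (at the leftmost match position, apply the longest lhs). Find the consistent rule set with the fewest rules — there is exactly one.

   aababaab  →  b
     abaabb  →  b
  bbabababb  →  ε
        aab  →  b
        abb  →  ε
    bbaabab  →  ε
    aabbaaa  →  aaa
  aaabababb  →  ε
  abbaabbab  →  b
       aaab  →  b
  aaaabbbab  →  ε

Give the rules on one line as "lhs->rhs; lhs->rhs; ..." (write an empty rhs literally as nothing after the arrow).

ab->b; bb->

  | aababaab => ababaab => babaab => bbaab => aab => ab => b
  | abaabb => baabb => babb => bbb => b
  | bbabababb => abababb => bababb => bbabb => abb => bb => ε
  | aab => ab => b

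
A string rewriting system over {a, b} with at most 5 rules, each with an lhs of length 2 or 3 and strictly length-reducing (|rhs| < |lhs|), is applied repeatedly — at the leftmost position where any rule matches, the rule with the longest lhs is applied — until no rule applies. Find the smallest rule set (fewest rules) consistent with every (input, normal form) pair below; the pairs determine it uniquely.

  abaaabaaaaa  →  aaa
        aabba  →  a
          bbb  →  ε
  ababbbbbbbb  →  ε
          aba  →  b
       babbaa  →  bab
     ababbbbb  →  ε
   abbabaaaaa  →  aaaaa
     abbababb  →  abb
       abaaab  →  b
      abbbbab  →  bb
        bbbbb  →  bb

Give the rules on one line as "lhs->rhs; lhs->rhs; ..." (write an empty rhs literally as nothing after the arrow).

aab->bb; aba->b; baa->; bbb->

  | abaaabaaaaa => baabaaaaa => baaaaa => aaa
  | aabba => bbba => a
  | bbb => ε
  | ababbbbbbbb => bbbbbbbbb => bbbbbb => bbb => ε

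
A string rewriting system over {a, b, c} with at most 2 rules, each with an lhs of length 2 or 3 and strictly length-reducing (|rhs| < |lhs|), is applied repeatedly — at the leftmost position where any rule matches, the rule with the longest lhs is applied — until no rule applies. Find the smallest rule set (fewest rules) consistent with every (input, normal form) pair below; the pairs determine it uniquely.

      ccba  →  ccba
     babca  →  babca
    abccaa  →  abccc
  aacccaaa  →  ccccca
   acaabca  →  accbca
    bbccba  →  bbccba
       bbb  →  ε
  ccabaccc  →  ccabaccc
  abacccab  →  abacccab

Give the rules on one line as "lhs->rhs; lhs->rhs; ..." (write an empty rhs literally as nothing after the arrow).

aa->c; bbb->

  | ccba
  | babca
  | abccaa => abccc
  | aacccaaa => ccccaaa => ccccca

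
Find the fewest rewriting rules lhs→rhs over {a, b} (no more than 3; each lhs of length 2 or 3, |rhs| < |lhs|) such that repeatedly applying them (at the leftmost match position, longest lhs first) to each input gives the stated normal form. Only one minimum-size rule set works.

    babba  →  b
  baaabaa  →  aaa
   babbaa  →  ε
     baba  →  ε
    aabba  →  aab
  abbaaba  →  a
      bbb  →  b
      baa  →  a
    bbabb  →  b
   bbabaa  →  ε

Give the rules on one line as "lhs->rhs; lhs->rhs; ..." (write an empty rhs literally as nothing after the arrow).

ba->; bbb->b

  | babba => bba => b
  | baaabaa => aabaa => aaa
  | babbaa => bbaa => ba => ε
  | baba => ba => ε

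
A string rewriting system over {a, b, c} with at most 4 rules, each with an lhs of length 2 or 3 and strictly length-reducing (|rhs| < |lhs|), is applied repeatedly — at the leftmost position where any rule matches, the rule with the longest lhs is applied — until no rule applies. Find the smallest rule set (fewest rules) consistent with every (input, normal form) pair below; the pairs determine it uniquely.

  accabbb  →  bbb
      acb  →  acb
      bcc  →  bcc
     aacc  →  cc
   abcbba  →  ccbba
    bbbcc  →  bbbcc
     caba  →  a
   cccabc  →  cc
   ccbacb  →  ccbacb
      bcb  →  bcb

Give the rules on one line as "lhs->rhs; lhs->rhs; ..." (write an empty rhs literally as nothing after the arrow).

aa->; ab->c; ca->a

  | accabbb => acabbb => aabbb => bbb
  | acb
  | bcc
  | aacc => cc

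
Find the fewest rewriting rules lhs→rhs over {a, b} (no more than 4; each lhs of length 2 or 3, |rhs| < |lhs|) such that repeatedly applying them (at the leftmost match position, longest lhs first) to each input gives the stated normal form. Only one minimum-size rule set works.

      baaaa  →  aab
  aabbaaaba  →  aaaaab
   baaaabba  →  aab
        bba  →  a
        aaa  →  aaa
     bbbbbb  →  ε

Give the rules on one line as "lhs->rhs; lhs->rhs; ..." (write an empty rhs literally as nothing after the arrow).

  | baaaa => abaa => aab
  | aabbaaaba => aaaaaba => aaaaab
  | baaaabba => abaabba => aabbba => aaba => aab
  | bba => a

ba->b; baa->ab; bb->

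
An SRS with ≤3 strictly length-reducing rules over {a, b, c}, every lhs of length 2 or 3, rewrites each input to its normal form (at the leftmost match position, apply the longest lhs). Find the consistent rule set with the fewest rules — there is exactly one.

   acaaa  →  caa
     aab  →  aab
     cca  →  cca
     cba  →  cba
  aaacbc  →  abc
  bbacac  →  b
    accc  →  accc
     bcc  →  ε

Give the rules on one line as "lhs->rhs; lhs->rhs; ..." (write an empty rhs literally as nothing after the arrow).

  | acaaa => caa
  | aab
  | cca
  | cba

aac->; aca->c; bcc->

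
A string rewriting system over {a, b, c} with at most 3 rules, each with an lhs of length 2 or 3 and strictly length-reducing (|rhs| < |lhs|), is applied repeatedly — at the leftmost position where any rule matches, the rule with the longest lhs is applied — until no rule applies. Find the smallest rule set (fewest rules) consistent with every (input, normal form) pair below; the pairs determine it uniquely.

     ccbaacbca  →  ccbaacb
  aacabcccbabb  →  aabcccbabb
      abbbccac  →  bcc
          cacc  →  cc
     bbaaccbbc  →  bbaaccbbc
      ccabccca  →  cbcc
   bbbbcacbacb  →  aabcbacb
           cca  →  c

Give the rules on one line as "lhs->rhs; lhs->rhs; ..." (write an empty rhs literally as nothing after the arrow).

  | ccbaacbca => ccbaacb
  | aacabcccbabb => aabcccbabb
  | abbbccac => aaaccac => bccac => bcc
  | cacc => cc

aaa->b; bbb->aa; ca->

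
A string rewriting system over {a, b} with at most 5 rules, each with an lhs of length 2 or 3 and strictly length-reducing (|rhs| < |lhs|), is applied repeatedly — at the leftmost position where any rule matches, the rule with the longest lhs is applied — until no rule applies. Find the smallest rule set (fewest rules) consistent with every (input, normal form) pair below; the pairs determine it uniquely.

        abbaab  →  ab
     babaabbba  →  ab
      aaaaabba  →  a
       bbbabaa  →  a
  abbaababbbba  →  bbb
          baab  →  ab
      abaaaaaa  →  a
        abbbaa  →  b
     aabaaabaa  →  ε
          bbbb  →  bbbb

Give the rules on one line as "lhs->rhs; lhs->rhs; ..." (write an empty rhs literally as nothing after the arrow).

aa->a; aba->b; ba->; bba->

  | abbaab => aab => ab
  | babaabbba => baabbba => abbba => ab
  | aaaaabba => aaaabba => aaabba => aabba => abba => a
  | bbbabaa => bbaa => a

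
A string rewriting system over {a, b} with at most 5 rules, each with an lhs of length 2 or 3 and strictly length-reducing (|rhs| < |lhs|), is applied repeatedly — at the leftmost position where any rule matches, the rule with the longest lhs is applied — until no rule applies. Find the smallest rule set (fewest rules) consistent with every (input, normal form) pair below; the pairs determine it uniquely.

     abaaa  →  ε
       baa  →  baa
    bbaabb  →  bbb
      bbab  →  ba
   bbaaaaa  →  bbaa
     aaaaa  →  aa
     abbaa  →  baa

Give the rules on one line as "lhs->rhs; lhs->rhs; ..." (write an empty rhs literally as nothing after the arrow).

aaa->; aab->; ab->; bab->a

  | abaaa => aaa => ε
  | baa
  | bbaabb => bbb
  | bbab => ba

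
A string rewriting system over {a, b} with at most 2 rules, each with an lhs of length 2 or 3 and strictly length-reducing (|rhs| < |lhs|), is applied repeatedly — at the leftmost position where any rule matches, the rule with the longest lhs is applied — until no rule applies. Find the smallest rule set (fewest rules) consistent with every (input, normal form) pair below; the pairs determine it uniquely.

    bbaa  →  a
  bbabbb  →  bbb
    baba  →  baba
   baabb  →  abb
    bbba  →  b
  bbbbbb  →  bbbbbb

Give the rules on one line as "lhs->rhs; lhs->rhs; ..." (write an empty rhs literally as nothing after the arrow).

  | bbaa => a
  | bbabbb => bbb
  | baba
  | baabb => abb

baa->a; bba->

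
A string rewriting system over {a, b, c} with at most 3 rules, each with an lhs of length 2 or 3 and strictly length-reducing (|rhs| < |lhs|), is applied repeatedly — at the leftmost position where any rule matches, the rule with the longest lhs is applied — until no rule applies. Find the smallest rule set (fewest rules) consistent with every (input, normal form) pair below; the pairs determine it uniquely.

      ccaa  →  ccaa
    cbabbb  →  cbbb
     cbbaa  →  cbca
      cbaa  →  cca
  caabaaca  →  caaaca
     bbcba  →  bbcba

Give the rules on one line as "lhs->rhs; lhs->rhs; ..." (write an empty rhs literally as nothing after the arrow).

  | ccaa
  | cbabbb => cbbb
  | cbbaa => cbca
  | cbaa => cca

ab->; baa->ca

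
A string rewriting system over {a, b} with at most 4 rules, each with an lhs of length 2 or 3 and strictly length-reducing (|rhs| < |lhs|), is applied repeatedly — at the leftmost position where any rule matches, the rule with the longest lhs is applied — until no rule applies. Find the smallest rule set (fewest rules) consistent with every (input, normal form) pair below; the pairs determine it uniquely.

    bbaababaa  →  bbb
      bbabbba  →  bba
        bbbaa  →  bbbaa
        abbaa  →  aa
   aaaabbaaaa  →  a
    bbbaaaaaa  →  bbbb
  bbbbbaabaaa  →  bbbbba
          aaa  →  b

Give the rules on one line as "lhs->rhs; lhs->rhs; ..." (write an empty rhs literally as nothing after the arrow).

  | bbaababaa => bbaabaa => bbaaa => bbab => bbb
  | bbabbba => bbabba => bbaba => bba
  | bbbaa
  | abbaa => abaa => aa

aaa->ab; ab->b; aba->a; abb->ab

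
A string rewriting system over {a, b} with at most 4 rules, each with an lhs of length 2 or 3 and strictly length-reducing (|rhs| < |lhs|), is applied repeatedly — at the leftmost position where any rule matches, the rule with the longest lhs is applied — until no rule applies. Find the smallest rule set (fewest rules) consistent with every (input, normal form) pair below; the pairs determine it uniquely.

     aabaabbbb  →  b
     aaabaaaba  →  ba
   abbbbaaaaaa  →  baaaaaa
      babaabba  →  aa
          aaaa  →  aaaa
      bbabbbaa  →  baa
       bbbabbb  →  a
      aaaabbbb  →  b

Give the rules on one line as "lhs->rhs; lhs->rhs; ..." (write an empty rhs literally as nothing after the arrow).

ab->b; bb->b; bbb->a

  | aabaabbbb => abaabbbb => baabbbb => babbbb => bbbbb => abb => bb => b
  | aaabaaaba => aabaaaba => abaaaba => baaaba => baaba => baba => bba => ba
  | abbbbaaaaaa => bbbbaaaaaa => abaaaaaa => baaaaaa
  | babaabba => bbaabba => baabba => babba => bbba => aa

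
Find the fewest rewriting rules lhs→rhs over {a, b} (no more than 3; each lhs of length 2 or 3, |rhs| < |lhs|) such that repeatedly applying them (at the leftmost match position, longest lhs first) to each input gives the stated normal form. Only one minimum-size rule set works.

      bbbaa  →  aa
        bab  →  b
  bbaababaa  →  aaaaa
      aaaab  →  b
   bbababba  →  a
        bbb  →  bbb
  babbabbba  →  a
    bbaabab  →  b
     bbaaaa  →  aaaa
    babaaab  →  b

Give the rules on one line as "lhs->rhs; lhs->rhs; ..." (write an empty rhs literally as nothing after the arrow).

  | bbbaa => bbaa => baa => aa
  | bab => ab => b
  | bbaababaa => baababaa => aababaa => aaabaa => aaaaa
  | aaaab => aaab => aab => ab => b

ab->b; aba->aa; ba->a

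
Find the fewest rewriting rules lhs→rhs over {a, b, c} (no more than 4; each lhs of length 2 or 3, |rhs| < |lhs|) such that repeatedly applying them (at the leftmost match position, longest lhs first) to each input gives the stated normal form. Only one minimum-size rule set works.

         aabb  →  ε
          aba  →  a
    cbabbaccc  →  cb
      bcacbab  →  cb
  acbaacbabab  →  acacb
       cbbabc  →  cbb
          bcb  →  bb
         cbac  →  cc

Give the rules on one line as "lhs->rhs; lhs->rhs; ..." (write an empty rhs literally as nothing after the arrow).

  | aabb => ab => ε
  | aba => a
  | cbabbaccc => cbbaccc => cbccc => cbcc => cbc => cb
  | bcacbab => bacbab => cbab => cb

ab->; ba->; bc->b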